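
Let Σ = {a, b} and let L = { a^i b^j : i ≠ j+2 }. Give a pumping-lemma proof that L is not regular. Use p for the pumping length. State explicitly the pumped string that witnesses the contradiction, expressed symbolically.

Assume L is regular. Let p be the pumping length given by the pumping lemma.
Choose w = a^p b^{p+p!-2}. Since p ≠ (p+p!-2)+2 = p+p!, w ∈ L; and |w| ≥ p.
The pumping lemma gives a decomposition w = xyz where |xy| ≤ p and y is nonempty.
Since the first p symbols of w are all a's and |xy| ≤ p, y lies entirely in the leading a-block: y = a^k for some k with 1 ≤ k ≤ p.
Since 1 ≤ k ≤ p, k divides p!; set t = 1 + p!/k. Then xy^t z has p + (p!/k)·k = p + p! copies of a. Now the a-count is p+p! and (b-count)+2 = (p+p!-2)+2 = p+p!, so i ≠ j+2 fails. So xy^t z = a^{p+p!} b^{p+p!-2} ∉ L.
This contradicts the pumping lemma, so L is not regular.

a^{p+p!} b^{p+p!-2}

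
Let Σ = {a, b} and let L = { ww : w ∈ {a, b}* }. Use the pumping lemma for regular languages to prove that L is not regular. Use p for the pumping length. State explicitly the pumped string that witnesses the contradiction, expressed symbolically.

a^{p+k} b^p a^p b^p

Toward a contradiction, assume L is regular with pumping length p.
Take w = a^p b^p a^p b^p = uu where u = a^pb^p; then w ∈ L and |w| = 4p ≥ p.
By the pumping lemma, w = xyz with |xy| ≤ p and |y| ≥ 1.
Since the first p symbols of w are all a's and |xy| ≤ p, y lies entirely in the leading a-block: y = a^k for some k with 1 ≤ k ≤ p.
Pump with i = 2: xy^2z = a^{p+k} b^p a^p b^p, of length 4p+k. Suppose this equals vv. The string starts with a and ends with b, so v does too; thus the boundary between the two copies of v is a b→a transition. There is exactly one such transition, at position 2p+k, so |v| = 2p+k and |vv| = 4p+2k ≠ 4p+k since k ≥ 1. So xy^2z ∉ L.
This contradicts the pumping lemma, so L is not regular.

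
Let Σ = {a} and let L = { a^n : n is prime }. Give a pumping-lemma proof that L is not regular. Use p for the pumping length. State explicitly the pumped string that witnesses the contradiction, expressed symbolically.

a^{q(1+k)}

Assume L is regular; let p be its pumping constant.
Let q be a prime with q ≥ p+2 (infinitely many primes exist), and take w = a^q ∈ L with |w| = q ≥ p.
By the pumping lemma, w = xyz with |xy| ≤ p and |y| > 0.
Then y = a^k for some k with 1 ≤ k ≤ p.
Since 1 ≤ k ≤ p, |xz| = q-k. Pump with i = q+1: |xy^{q+1}z| = (q-k)+(q+1)k = q+qk = q(1+k), which is composite (both factors ≥ 2). So xy^{q+1}z = a^{q(1+k)} ∉ L.
This is a contradiction; hence L is not regular.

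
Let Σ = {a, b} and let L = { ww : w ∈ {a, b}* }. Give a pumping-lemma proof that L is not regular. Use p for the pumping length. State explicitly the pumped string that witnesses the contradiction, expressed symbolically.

Assume L is regular; let p be its pumping constant.
Take w = a^p b^p a^p b^p = uu where u = a^pb^p; then w ∈ L and |w| = 4p ≥ p.
Write w = xyz as guaranteed by the lemma, with |xy| ≤ p and |y| > 0.
The first p characters of w are a's, so xy (and hence y) consists only of a's. Write y = a^k, 1 ≤ k ≤ p.
Pump with i = 2: xy^2z = a^{p+k} b^p a^p b^p, of length 4p+k. Suppose this equals vv. The string starts with a and ends with b, so v does too; thus the boundary between the two copies of v is a b→a transition. There is exactly one such transition, at position 2p+k, so |v| = 2p+k and |vv| = 4p+2k ≠ 4p+k since k ≥ 1. So xy^2z ∉ L.
Contradiction. Therefore L is not regular.

a^{p+k} b^p a^p b^p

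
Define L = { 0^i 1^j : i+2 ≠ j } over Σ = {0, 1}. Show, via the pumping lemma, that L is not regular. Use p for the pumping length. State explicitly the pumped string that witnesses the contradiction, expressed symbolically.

0^{p+p!} 1^{p+p!+2}

Toward a contradiction, assume L is regular with pumping length p.
Choose w = 0^p 1^{p+p!+2}. Since p ≠ (p+p!+2)-2 = p+p!, w ∈ L; and |w| ≥ p.
The pumping lemma gives a decomposition w = xyz where |xy| ≤ p and y is nonempty.
Since the first p symbols of w are all 0's and |xy| ≤ p, y lies entirely in the leading 0-block: y = 0^k for some k with 1 ≤ k ≤ p.
Since 1 ≤ k ≤ p, k divides p!; set t = 1 + p!/k. Then xy^t z has p + (p!/k)·k = p + p! copies of 0. Now the 0-count is p+p! and (1-count)-2 = (p+p!+2)-2 = p+p!, so i+2 ≠ j fails. So xy^t z = 0^{p+p!} 1^{p+p!+2} ∉ L.
This is a contradiction; hence L is not regular.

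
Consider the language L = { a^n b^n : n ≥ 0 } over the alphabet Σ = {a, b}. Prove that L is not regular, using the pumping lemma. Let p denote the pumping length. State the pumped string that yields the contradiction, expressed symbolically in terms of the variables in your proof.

Suppose for contradiction that L is regular, and let p be the pumping length.
Let w = a^p b^p ∈ L; note |w| = 2p ≥ p.
The pumping lemma gives a decomposition w = xyz where |xy| ≤ p and |y| ≥ 1.
The first p characters of w are a's, so xy (and hence y) consists only of a's. Write y = a^k, 1 ≤ k ≤ p.
Pump with i = 2: xy^2z = a^{p+k} b^p. For this to lie in L we would need p = p+k, which forces k = 0. But k ≥ 1, so xy^2z ∉ L.
This contradicts the pumping lemma, so L is not regular.

a^{p+k} b^p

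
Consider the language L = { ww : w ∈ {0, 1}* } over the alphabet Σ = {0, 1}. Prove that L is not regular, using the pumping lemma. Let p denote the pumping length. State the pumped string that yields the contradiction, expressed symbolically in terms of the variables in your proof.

0^{p+k} 1^p 0^p 1^p

Assume L is regular; let p be its pumping constant.
Take w = 0^p 1^p 0^p 1^p = uu where u = 0^p1^p; then w ∈ L and |w| = 4p ≥ p.
Write w = xyz as guaranteed by the lemma, with |xy| ≤ p and |y| > 0.
Since the first p symbols of w are all 0's and |xy| ≤ p, y lies entirely in the leading 0-block: y = 0^k for some k with 1 ≤ k ≤ p.
Pump with i = 2: xy^2z = 0^{p+k} 1^p 0^p 1^p, of length 4p+k. Suppose this equals vv. The string starts with 0 and ends with 1, so v does too; thus the boundary between the two copies of v is a 1→0 transition. There is exactly one such transition, at position 2p+k, so |v| = 2p+k and |vv| = 4p+2k ≠ 4p+k since k ≥ 1. So xy^2z ∉ L.
This is a contradiction; hence L is not regular.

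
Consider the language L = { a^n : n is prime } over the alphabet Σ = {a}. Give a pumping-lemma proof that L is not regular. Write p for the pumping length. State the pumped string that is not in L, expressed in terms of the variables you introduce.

Toward a contradiction, assume L is regular with pumping length p.
Let q be a prime with q ≥ p+2 (infinitely many primes exist), and take w = a^q ∈ L with |w| = q ≥ p.
By the pumping lemma, w = xyz with |xy| ≤ p and |y| > 0.
Then y = a^k for some k with 1 ≤ k ≤ p.
Since 1 ≤ k ≤ p, |xz| = q-k. Pump with i = q+1: |xy^{q+1}z| = (q-k)+(q+1)k = q+qk = q(1+k), which is composite (both factors ≥ 2). So xy^{q+1}z = a^{q(1+k)} ∉ L.
Contradiction. Therefore L is not regular.

a^{q(1+k)}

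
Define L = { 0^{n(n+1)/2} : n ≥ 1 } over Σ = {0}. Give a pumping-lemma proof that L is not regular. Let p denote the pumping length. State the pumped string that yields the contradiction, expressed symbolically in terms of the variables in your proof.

0^{p(p+1)/2+k}

Assume L is regular; let p be its pumping constant.
Take w = 0^{p(p+1)/2} ∈ L with |w| = p(p+1)/2 ≥ p.
Write w = xyz as guaranteed by the lemma, with |xy| ≤ p and y is nonempty.
Then y = 0^k for some k with 1 ≤ k ≤ p.
Pump with i = 2: xy^2z = 0^{p(p+1)/2+k}. Since 1 ≤ k ≤ p, p(p+1)/2 < p(p+1)/2+k ≤ p(p+1)/2+p < (p+1)(p+2)/2, so p(p+1)/2+k is strictly between consecutive triangular numbers. So xy^2z ∉ L.
This contradicts the pumping lemma, so L is not regular.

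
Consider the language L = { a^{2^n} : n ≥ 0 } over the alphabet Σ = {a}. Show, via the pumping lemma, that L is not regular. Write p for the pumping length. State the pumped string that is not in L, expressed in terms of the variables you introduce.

Suppose for contradiction that L is regular, and let p be the pumping length.
Take w = a^{2^p} ∈ L with |w| = 2^p ≥ p.
By the pumping lemma, w = xyz with |xy| ≤ p and |y| > 0.
Then y = a^k for some k with 1 ≤ k ≤ p.
Pump with i = 2: xy^2z = a^{2^p+k}. Since 1 ≤ k ≤ p < 2^p, we have 2^p < 2^p+k < 2^{p+1}, so 2^p+k is not a power of 2. So xy^2z ∉ L.
Contradiction. Therefore L is not regular.

a^{2^p+k}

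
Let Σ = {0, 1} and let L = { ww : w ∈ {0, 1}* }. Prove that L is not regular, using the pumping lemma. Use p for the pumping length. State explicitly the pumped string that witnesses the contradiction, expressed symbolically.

0^{p+k} 1^p 0^p 1^p

Assume L is regular. Let p be the pumping length given by the pumping lemma.
Take w = 0^p 1^p 0^p 1^p = uu where u = 0^p1^p; then w ∈ L and |w| = 4p ≥ p.
By the pumping lemma, w = xyz with |xy| ≤ p and y is nonempty.
The first p characters of w are 0's, so xy (and hence y) consists only of 0's. Write y = 0^k, 1 ≤ k ≤ p.
Pump with i = 2: xy^2z = 0^{p+k} 1^p 0^p 1^p, of length 4p+k. Suppose this equals vv. The string starts with 0 and ends with 1, so v does too; thus the boundary between the two copies of v is a 1→0 transition. There is exactly one such transition, at position 2p+k, so |v| = 2p+k and |vv| = 4p+2k ≠ 4p+k since k ≥ 1. So xy^2z ∉ L.
Contradiction. Therefore L is not regular.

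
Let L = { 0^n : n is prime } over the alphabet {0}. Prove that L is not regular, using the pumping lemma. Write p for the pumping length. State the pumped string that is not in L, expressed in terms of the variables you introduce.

Assume L is regular; let p be its pumping constant.
Let q be a prime with q ≥ p+2 (infinitely many primes exist), and take w = 0^q ∈ L with |w| = q ≥ p.
The pumping lemma gives a decomposition w = xyz where |xy| ≤ p and |y| ≥ 1.
Then y = 0^k for some k with 1 ≤ k ≤ p.
Since 1 ≤ k ≤ p, |xz| = q-k. Pump with i = q+1: |xy^{q+1}z| = (q-k)+(q+1)k = q+qk = q(1+k), which is composite (both factors ≥ 2). So xy^{q+1}z = 0^{q(1+k)} ∉ L.
This is a contradiction; hence L is not regular.

0^{q(1+k)}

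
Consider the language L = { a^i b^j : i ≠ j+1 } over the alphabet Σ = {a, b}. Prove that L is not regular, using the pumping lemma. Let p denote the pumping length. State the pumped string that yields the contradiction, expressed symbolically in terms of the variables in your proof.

Assume L is regular. Let p be the pumping length given by the pumping lemma.
Choose w = a^p b^{p+p!-1}. Since p ≠ (p+p!-1)+1 = p+p!, w ∈ L; and |w| ≥ p.
The pumping lemma gives a decomposition w = xyz where |xy| ≤ p and y is nonempty.
Because |xy| ≤ p and w begins with p copies of a, we have y = a^k with 1 ≤ k ≤ p.
Since 1 ≤ k ≤ p, k divides p!; set t = 1 + p!/k. Then xy^t z has p + (p!/k)·k = p + p! copies of a. Now the a-count is p+p! and (b-count)+1 = (p+p!-1)+1 = p+p!, so i ≠ j+1 fails. So xy^t z = a^{p+p!} b^{p+p!-1} ∉ L.
This is a contradiction; hence L is not regular.

a^{p+p!} b^{p+p!-1}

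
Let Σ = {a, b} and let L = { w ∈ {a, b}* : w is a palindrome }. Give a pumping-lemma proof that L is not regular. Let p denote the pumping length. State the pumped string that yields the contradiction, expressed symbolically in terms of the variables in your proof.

a^{p+k} b a^p

Toward a contradiction, assume L is regular with pumping length p.
Take w = a^p b a^p, a palindrome of length 2p+1 ≥ p.
Write w = xyz as guaranteed by the lemma, with |xy| ≤ p and |y| > 0.
The first p characters of w are a's, so xy (and hence y) consists only of a's. Write y = a^k, 1 ≤ k ≤ p.
Pump with i = 2: xy^2z = a^{p+k} b a^p. Its reverse is a^p b a^{p+k}, which differs from xy^2z since k ≥ 1. So xy^2z is not a palindrome and xy^2z ∉ L.
Contradiction. Therefore L is not regular.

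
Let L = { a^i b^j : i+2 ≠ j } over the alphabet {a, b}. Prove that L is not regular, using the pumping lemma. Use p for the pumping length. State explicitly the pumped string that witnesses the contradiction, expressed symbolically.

a^{p+p!} b^{p+p!+2}

Toward a contradiction, assume L is regular with pumping length p.
Choose w = a^p b^{p+p!+2}. Since p ≠ (p+p!+2)-2 = p+p!, w ∈ L; and |w| ≥ p.
By the pumping lemma, w = xyz with |xy| ≤ p and |y| ≥ 1.
The first p characters of w are a's, so xy (and hence y) consists only of a's. Write y = a^k, 1 ≤ k ≤ p.
Since 1 ≤ k ≤ p, k divides p!; set t = 1 + p!/k. Then xy^t z has p + (p!/k)·k = p + p! copies of a. Now the a-count is p+p! and (b-count)-2 = (p+p!+2)-2 = p+p!, so i+2 ≠ j fails. So xy^t z = a^{p+p!} b^{p+p!+2} ∉ L.
Contradiction. Therefore L is not regular.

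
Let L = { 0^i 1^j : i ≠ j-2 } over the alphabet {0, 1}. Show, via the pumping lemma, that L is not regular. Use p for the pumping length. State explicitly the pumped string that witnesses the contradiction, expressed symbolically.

Assume L is regular; let p be its pumping constant.
Choose w = 0^p 1^{p+p!+2}. Since p ≠ (p+p!+2)-2 = p+p!, w ∈ L; and |w| ≥ p.
Write w = xyz as guaranteed by the lemma, with |xy| ≤ p and |y| ≥ 1.
Since the first p symbols of w are all 0's and |xy| ≤ p, y lies entirely in the leading 0-block: y = 0^k for some k with 1 ≤ k ≤ p.
Since 1 ≤ k ≤ p, k divides p!; set t = 1 + p!/k. Then xy^t z has p + (p!/k)·k = p + p! copies of 0. Now the 0-count is p+p! and (1-count)-2 = (p+p!+2)-2 = p+p!, so i ≠ j-2 fails. So xy^t z = 0^{p+p!} 1^{p+p!+2} ∉ L.
Contradiction. Therefore L is not regular.

0^{p+p!} 1^{p+p!+2}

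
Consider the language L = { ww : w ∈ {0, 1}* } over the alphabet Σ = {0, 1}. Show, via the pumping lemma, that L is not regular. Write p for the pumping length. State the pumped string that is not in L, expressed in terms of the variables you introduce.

Assume L is regular; let p be its pumping constant.
Take w = 0^p 1^p 0^p 1^p = uu where u = 0^p1^p; then w ∈ L and |w| = 4p ≥ p.
By the pumping lemma, w = xyz with |xy| ≤ p and y is nonempty.
Because |xy| ≤ p and w begins with p copies of 0, we have y = 0^k with 1 ≤ k ≤ p.
Pump with i = 2: xy^2z = 0^{p+k} 1^p 0^p 1^p, of length 4p+k. Suppose this equals vv. The string starts with 0 and ends with 1, so v does too; thus the boundary between the two copies of v is a 1→0 transition. There is exactly one such transition, at position 2p+k, so |v| = 2p+k and |vv| = 4p+2k ≠ 4p+k since k ≥ 1. So xy^2z ∉ L.
Contradiction. Therefore L is not regular.

0^{p+k} 1^p 0^p 1^p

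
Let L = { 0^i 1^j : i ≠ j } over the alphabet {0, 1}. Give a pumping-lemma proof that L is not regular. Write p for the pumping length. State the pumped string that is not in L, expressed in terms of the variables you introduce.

Assume L is regular; let p be its pumping constant.
Choose w = 0^p 1^{p+p!}. Since p ≠ p+p!, w ∈ L; and |w| ≥ p.
By the pumping lemma, w = xyz with |xy| ≤ p and |y| > 0.
Because |xy| ≤ p and w begins with p copies of 0, we have y = 0^k with 1 ≤ k ≤ p.
Since 1 ≤ k ≤ p, k divides p!; set t = 1 + p!/k. Then xy^t z has p + (p!/k)·k = p + p! copies of 0. Now the 0-count equals the 1-count, so i ≠ j fails. So xy^t z = 0^{p+p!} 1^{p+p!} ∉ L.
Contradiction. Therefore L is not regular.

0^{p+p!} 1^{p+p!}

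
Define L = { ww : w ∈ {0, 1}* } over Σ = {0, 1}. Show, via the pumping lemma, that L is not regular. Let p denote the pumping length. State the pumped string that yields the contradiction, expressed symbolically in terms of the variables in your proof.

0^{p+k} 1^p 0^p 1^p

Toward a contradiction, assume L is regular with pumping length p.
Take w = 0^p 1^p 0^p 1^p = uu where u = 0^p1^p; then w ∈ L and |w| = 4p ≥ p.
By the pumping lemma, w = xyz with |xy| ≤ p and |y| > 0.
Since the first p symbols of w are all 0's and |xy| ≤ p, y lies entirely in the leading 0-block: y = 0^k for some k with 1 ≤ k ≤ p.
Pump with i = 2: xy^2z = 0^{p+k} 1^p 0^p 1^p, of length 4p+k. Suppose this equals vv. The string starts with 0 and ends with 1, so v does too; thus the boundary between the two copies of v is a 1→0 transition. There is exactly one such transition, at position 2p+k, so |v| = 2p+k and |vv| = 4p+2k ≠ 4p+k since k ≥ 1. So xy^2z ∉ L.
This is a contradiction; hence L is not regular.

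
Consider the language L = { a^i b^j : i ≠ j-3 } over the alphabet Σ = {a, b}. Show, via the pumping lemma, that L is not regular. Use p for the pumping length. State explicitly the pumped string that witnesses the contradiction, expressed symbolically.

Toward a contradiction, assume L is regular with pumping length p.
Choose w = a^p b^{p+p!+3}. Since p ≠ (p+p!+3)-3 = p+p!, w ∈ L; and |w| ≥ p.
The pumping lemma gives a decomposition w = xyz where |xy| ≤ p and |y| > 0.
Because |xy| ≤ p and w begins with p copies of a, we have y = a^k with 1 ≤ k ≤ p.
Since 1 ≤ k ≤ p, k divides p!; set t = 1 + p!/k. Then xy^t z has p + (p!/k)·k = p + p! copies of a. Now the a-count is p+p! and (b-count)-3 = (p+p!+3)-3 = p+p!, so i ≠ j-3 fails. So xy^t z = a^{p+p!} b^{p+p!+3} ∉ L.
This is a contradiction; hence L is not regular.

a^{p+p!} b^{p+p!+3}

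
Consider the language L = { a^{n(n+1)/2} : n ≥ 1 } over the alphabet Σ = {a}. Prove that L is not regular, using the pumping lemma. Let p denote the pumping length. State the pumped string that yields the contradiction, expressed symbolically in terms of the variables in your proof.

a^{p(p+1)/2+k}

Toward a contradiction, assume L is regular with pumping length p.
Take w = a^{p(p+1)/2} ∈ L with |w| = p(p+1)/2 ≥ p.
Write w = xyz as guaranteed by the lemma, with |xy| ≤ p and |y| ≥ 1.
Then y = a^k for some k with 1 ≤ k ≤ p.
Pump with i = 2: xy^2z = a^{p(p+1)/2+k}. Since 1 ≤ k ≤ p, p(p+1)/2 < p(p+1)/2+k ≤ p(p+1)/2+p < (p+1)(p+2)/2, so p(p+1)/2+k is strictly between consecutive triangular numbers. So xy^2z ∉ L.
This is a contradiction; hence L is not regular.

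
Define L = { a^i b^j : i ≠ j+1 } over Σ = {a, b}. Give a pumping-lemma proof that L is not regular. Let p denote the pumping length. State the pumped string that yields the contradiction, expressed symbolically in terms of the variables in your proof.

Assume L is regular. Let p be the pumping length given by the pumping lemma.
Choose w = a^p b^{p+p!-1}. Since p ≠ (p+p!-1)+1 = p+p!, w ∈ L; and |w| ≥ p.
Write w = xyz as guaranteed by the lemma, with |xy| ≤ p and y is nonempty.
Since the first p symbols of w are all a's and |xy| ≤ p, y lies entirely in the leading a-block: y = a^k for some k with 1 ≤ k ≤ p.
Since 1 ≤ k ≤ p, k divides p!; set t = 1 + p!/k. Then xy^t z has p + (p!/k)·k = p + p! copies of a. Now the a-count is p+p! and (b-count)+1 = (p+p!-1)+1 = p+p!, so i ≠ j+1 fails. So xy^t z = a^{p+p!} b^{p+p!-1} ∉ L.
This contradicts the pumping lemma, so L is not regular.

a^{p+p!} b^{p+p!-1}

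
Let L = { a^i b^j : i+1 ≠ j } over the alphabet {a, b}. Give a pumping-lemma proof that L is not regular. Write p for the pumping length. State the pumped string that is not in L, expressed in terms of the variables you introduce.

Assume L is regular; let p be its pumping constant.
Choose w = a^p b^{p+p!+1}. Since p ≠ (p+p!+1)-1 = p+p!, w ∈ L; and |w| ≥ p.
The pumping lemma gives a decomposition w = xyz where |xy| ≤ p and y is nonempty.
The first p characters of w are a's, so xy (and hence y) consists only of a's. Write y = a^k, 1 ≤ k ≤ p.
Since 1 ≤ k ≤ p, k divides p!; set t = 1 + p!/k. Then xy^t z has p + (p!/k)·k = p + p! copies of a. Now the a-count is p+p! and (b-count)-1 = (p+p!+1)-1 = p+p!, so i+1 ≠ j fails. So xy^t z = a^{p+p!} b^{p+p!+1} ∉ L.
This is a contradiction; hence L is not regular.

a^{p+p!} b^{p+p!+1}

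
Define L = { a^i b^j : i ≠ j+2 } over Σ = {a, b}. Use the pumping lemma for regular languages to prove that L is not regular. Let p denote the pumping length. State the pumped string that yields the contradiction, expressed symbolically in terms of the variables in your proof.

a^{p+p!} b^{p+p!-2}

Suppose for contradiction that L is regular, and let p be the pumping length.
Choose w = a^p b^{p+p!-2}. Since p ≠ (p+p!-2)+2 = p+p!, w ∈ L; and |w| ≥ p.
Write w = xyz as guaranteed by the lemma, with |xy| ≤ p and y is nonempty.
Since the first p symbols of w are all a's and |xy| ≤ p, y lies entirely in the leading a-block: y = a^k for some k with 1 ≤ k ≤ p.
Since 1 ≤ k ≤ p, k divides p!; set t = 1 + p!/k. Then xy^t z has p + (p!/k)·k = p + p! copies of a. Now the a-count is p+p! and (b-count)+2 = (p+p!-2)+2 = p+p!, so i ≠ j+2 fails. So xy^t z = a^{p+p!} b^{p+p!-2} ∉ L.
This is a contradiction; hence L is not regular.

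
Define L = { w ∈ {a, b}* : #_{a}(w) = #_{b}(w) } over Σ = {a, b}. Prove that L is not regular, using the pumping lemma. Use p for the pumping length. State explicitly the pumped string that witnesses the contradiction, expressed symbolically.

Toward a contradiction, assume L is regular with pumping length p.
Choose w = a^p b^p ∈ L with |w| = 2p ≥ p.
By the pumping lemma, w = xyz with |xy| ≤ p and |y| > 0.
The first p characters of w are a's, so xy (and hence y) consists only of a's. Write y = a^k, 1 ≤ k ≤ p.
Pump with i = 2: xy^2z = a^{p+k} b^p has p+k occurrences of a but only p of b. Since k ≥ 1 the counts differ, so xy^2z ∉ L.
Contradiction. Therefore L is not regular.

a^{p+k} b^p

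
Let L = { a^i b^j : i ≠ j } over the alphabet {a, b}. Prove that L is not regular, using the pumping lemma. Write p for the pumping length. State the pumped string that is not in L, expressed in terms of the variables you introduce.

a^{p+p!} b^{p+p!}

Suppose for contradiction that L is regular, and let p be the pumping length.
Choose w = a^p b^{p+p!}. Since p ≠ p+p!, w ∈ L; and |w| ≥ p.
The pumping lemma gives a decomposition w = xyz where |xy| ≤ p and y is nonempty.
Because |xy| ≤ p and w begins with p copies of a, we have y = a^k with 1 ≤ k ≤ p.
Since 1 ≤ k ≤ p, k divides p!; set t = 1 + p!/k. Then xy^t z has p + (p!/k)·k = p + p! copies of a. Now the a-count equals the b-count, so i ≠ j fails. So xy^t z = a^{p+p!} b^{p+p!} ∉ L.
This contradicts the pumping lemma, so L is not regular.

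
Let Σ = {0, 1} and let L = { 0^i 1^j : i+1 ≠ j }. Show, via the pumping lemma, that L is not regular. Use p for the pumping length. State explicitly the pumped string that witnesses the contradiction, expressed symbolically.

0^{p+p!} 1^{p+p!+1}

Suppose for contradiction that L is regular, and let p be the pumping length.
Choose w = 0^p 1^{p+p!+1}. Since p ≠ (p+p!+1)-1 = p+p!, w ∈ L; and |w| ≥ p.
By the pumping lemma, w = xyz with |xy| ≤ p and |y| > 0.
The first p characters of w are 0's, so xy (and hence y) consists only of 0's. Write y = 0^k, 1 ≤ k ≤ p.
Since 1 ≤ k ≤ p, k divides p!; set t = 1 + p!/k. Then xy^t z has p + (p!/k)·k = p + p! copies of 0. Now the 0-count is p+p! and (1-count)-1 = (p+p!+1)-1 = p+p!, so i+1 ≠ j fails. So xy^t z = 0^{p+p!} 1^{p+p!+1} ∉ L.
This contradicts the pumping lemma, so L is not regular.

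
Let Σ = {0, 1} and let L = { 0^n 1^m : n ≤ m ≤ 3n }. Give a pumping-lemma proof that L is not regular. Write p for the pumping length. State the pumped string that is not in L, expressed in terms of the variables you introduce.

Assume L is regular. Let p be the pumping length given by the pumping lemma.
Take w = 0^p 1^p ∈ L (since p ≤ p ≤ 3p), with |w| = 2p ≥ p.
The pumping lemma gives a decomposition w = xyz where |xy| ≤ p and y is nonempty.
Since the first p symbols of w are all 0's and |xy| ≤ p, y lies entirely in the leading 0-block: y = 0^k for some k with 1 ≤ k ≤ p.
Pump with i = 2: xy^2z = 0^{p+k} 1^p. Now n = p+k > p = m, so the condition n ≤ m fails. Thus xy^2z ∉ L.
Contradiction. Therefore L is not regular.

0^{p+k} 1^p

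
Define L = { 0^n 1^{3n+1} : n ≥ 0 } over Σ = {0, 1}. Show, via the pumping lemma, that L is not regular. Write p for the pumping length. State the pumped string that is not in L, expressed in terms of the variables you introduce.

0^{p+k} 1^{3p+1}

Assume L is regular; let p be its pumping constant.
Let w = 0^p 1^{3p+1} ∈ L; note |w| = 4p+1 ≥ p.
Write w = xyz as guaranteed by the lemma, with |xy| ≤ p and y is nonempty.
The first p characters of w are 0's, so xy (and hence y) consists only of 0's. Write y = 0^k, 1 ≤ k ≤ p.
Pump with i = 2: xy^2z = 0^{p+k} 1^{3p+1}. For this to lie in L we would need 3p+1 = 3(p+k)+1, which forces k = 0. But k ≥ 1, so xy^2z ∉ L.
This contradicts the pumping lemma, so L is not regular.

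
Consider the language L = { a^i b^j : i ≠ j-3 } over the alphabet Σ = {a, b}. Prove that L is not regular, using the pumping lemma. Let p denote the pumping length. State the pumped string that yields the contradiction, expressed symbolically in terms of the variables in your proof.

a^{p+p!} b^{p+p!+3}

Assume L is regular. Let p be the pumping length given by the pumping lemma.
Choose w = a^p b^{p+p!+3}. Since p ≠ (p+p!+3)-3 = p+p!, w ∈ L; and |w| ≥ p.
The pumping lemma gives a decomposition w = xyz where |xy| ≤ p and |y| > 0.
Because |xy| ≤ p and w begins with p copies of a, we have y = a^k with 1 ≤ k ≤ p.
Since 1 ≤ k ≤ p, k divides p!; set t = 1 + p!/k. Then xy^t z has p + (p!/k)·k = p + p! copies of a. Now the a-count is p+p! and (b-count)-3 = (p+p!+3)-3 = p+p!, so i ≠ j-3 fails. So xy^t z = a^{p+p!} b^{p+p!+3} ∉ L.
Contradiction. Therefore L is not regular.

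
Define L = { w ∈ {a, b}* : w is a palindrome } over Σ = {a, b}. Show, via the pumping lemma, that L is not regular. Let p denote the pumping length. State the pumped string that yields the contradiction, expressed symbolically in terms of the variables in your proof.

Assume L is regular. Let p be the pumping length given by the pumping lemma.
Take w = a^p b a^p, a palindrome of length 2p+1 ≥ p.
The pumping lemma gives a decomposition w = xyz where |xy| ≤ p and y is nonempty.
The first p characters of w are a's, so xy (and hence y) consists only of a's. Write y = a^k, 1 ≤ k ≤ p.
Pump with i = 2: xy^2z = a^{p+k} b a^p. Its reverse is a^p b a^{p+k}, which differs from xy^2z since k ≥ 1. So xy^2z is not a palindrome and xy^2z ∉ L.
This contradicts the pumping lemma, so L is not regular.

a^{p+k} b a^p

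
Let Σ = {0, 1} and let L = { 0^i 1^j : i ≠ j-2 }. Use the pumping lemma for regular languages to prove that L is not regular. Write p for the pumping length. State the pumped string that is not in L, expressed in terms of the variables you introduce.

Assume L is regular; let p be its pumping constant.
Choose w = 0^p 1^{p+p!+2}. Since p ≠ (p+p!+2)-2 = p+p!, w ∈ L; and |w| ≥ p.
Write w = xyz as guaranteed by the lemma, with |xy| ≤ p and |y| > 0.
The first p characters of w are 0's, so xy (and hence y) consists only of 0's. Write y = 0^k, 1 ≤ k ≤ p.
Since 1 ≤ k ≤ p, k divides p!; set t = 1 + p!/k. Then xy^t z has p + (p!/k)·k = p + p! copies of 0. Now the 0-count is p+p! and (1-count)-2 = (p+p!+2)-2 = p+p!, so i ≠ j-2 fails. So xy^t z = 0^{p+p!} 1^{p+p!+2} ∉ L.
This contradicts the pumping lemma, so L is not regular.

0^{p+p!} 1^{p+p!+2}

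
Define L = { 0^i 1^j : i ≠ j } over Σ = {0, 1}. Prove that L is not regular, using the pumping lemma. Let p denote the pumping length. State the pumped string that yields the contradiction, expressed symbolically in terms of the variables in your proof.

Assume L is regular; let p be its pumping constant.
Choose w = 0^p 1^{p+p!}. Since p ≠ p+p!, w ∈ L; and |w| ≥ p.
By the pumping lemma, w = xyz with |xy| ≤ p and |y| ≥ 1.
The first p characters of w are 0's, so xy (and hence y) consists only of 0's. Write y = 0^k, 1 ≤ k ≤ p.
Since 1 ≤ k ≤ p, k divides p!; set t = 1 + p!/k. Then xy^t z has p + (p!/k)·k = p + p! copies of 0. Now the 0-count equals the 1-count, so i ≠ j fails. So xy^t z = 0^{p+p!} 1^{p+p!} ∉ L.
This is a contradiction; hence L is not regular.

0^{p+p!} 1^{p+p!}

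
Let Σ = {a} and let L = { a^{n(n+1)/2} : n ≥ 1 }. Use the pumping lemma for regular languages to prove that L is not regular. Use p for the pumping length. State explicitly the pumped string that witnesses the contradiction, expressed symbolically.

a^{p(p+1)/2+k}

Assume L is regular; let p be its pumping constant.
Take w = a^{p(p+1)/2} ∈ L with |w| = p(p+1)/2 ≥ p.
The pumping lemma gives a decomposition w = xyz where |xy| ≤ p and |y| ≥ 1.
Then y = a^k for some k with 1 ≤ k ≤ p.
Pump with i = 2: xy^2z = a^{p(p+1)/2+k}. Since 1 ≤ k ≤ p, p(p+1)/2 < p(p+1)/2+k ≤ p(p+1)/2+p < (p+1)(p+2)/2, so p(p+1)/2+k is strictly between consecutive triangular numbers. So xy^2z ∉ L.
This is a contradiction; hence L is not regular.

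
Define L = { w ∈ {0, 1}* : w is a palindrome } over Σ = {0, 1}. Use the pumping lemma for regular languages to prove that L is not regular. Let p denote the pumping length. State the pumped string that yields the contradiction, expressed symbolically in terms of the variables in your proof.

Assume L is regular; let p be its pumping constant.
Take w = 0^p 1 0^p, a palindrome of length 2p+1 ≥ p.
By the pumping lemma, w = xyz with |xy| ≤ p and |y| > 0.
The first p characters of w are 0's, so xy (and hence y) consists only of 0's. Write y = 0^k, 1 ≤ k ≤ p.
Pump with i = 2: xy^2z = 0^{p+k} 1 0^p. Its reverse is 0^p 1 0^{p+k}, which differs from xy^2z since k ≥ 1. So xy^2z is not a palindrome and xy^2z ∉ L.
Contradiction. Therefore L is not regular.

0^{p+k} 1 0^p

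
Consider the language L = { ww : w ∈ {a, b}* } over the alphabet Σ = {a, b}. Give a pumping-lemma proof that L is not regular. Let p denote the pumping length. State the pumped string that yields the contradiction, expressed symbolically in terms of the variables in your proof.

Toward a contradiction, assume L is regular with pumping length p.
Take w = a^p b^p a^p b^p = uu where u = a^pb^p; then w ∈ L and |w| = 4p ≥ p.
By the pumping lemma, w = xyz with |xy| ≤ p and |y| ≥ 1.
The first p characters of w are a's, so xy (and hence y) consists only of a's. Write y = a^k, 1 ≤ k ≤ p.
Pump with i = 2: xy^2z = a^{p+k} b^p a^p b^p, of length 4p+k. Suppose this equals vv. The string starts with a and ends with b, so v does too; thus the boundary between the two copies of v is a b→a transition. There is exactly one such transition, at position 2p+k, so |v| = 2p+k and |vv| = 4p+2k ≠ 4p+k since k ≥ 1. So xy^2z ∉ L.
Contradiction. Therefore L is not regular.

a^{p+k} b^p a^p b^p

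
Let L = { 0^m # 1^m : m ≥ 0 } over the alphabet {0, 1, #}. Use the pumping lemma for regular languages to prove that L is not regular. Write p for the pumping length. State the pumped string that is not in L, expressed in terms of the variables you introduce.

0^{p+k} # 1^p

Toward a contradiction, assume L is regular with pumping length p.
Take w = 0^p # 1^p ∈ L with |w| = 2p+1 ≥ p.
Write w = xyz as guaranteed by the lemma, with |xy| ≤ p and y is nonempty.
Since the first p symbols of w are all 0's and |xy| ≤ p, y lies entirely in the leading 0-block: y = 0^k for some k with 1 ≤ k ≤ p.
Pump with i = 2: xy^2z = 0^{p+k} # 1^p, which would require p+k = p. But k ≥ 1, so xy^2z ∉ L.
This is a contradiction; hence L is not regular.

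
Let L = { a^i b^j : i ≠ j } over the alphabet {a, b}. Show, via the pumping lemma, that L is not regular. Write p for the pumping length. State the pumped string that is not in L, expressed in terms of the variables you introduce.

a^{p+p!} b^{p+p!}

Assume L is regular. Let p be the pumping length given by the pumping lemma.
Choose w = a^p b^{p+p!}. Since p ≠ p+p!, w ∈ L; and |w| ≥ p.
The pumping lemma gives a decomposition w = xyz where |xy| ≤ p and |y| ≥ 1.
Because |xy| ≤ p and w begins with p copies of a, we have y = a^k with 1 ≤ k ≤ p.
Since 1 ≤ k ≤ p, k divides p!; set t = 1 + p!/k. Then xy^t z has p + (p!/k)·k = p + p! copies of a. Now the a-count equals the b-count, so i ≠ j fails. So xy^t z = a^{p+p!} b^{p+p!} ∉ L.
This is a contradiction; hence L is not regular.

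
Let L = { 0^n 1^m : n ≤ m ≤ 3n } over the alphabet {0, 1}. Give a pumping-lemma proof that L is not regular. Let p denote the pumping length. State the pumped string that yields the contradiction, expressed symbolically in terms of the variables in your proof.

0^{p+k} 1^p

Toward a contradiction, assume L is regular with pumping length p.
Take w = 0^p 1^p ∈ L (since p ≤ p ≤ 3p), with |w| = 2p ≥ p.
The pumping lemma gives a decomposition w = xyz where |xy| ≤ p and |y| > 0.
The first p characters of w are 0's, so xy (and hence y) consists only of 0's. Write y = 0^k, 1 ≤ k ≤ p.
Pump with i = 2: xy^2z = 0^{p+k} 1^p. Now n = p+k > p = m, so the condition n ≤ m fails. Thus xy^2z ∉ L.
Contradiction. Therefore L is not regular.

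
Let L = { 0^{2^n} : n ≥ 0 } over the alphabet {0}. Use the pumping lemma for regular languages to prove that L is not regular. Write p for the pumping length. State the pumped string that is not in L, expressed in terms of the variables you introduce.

Toward a contradiction, assume L is regular with pumping length p.
Take w = 0^{2^p} ∈ L with |w| = 2^p ≥ p.
The pumping lemma gives a decomposition w = xyz where |xy| ≤ p and y is nonempty.
Then y = 0^k for some k with 1 ≤ k ≤ p.
Pump with i = 2: xy^2z = 0^{2^p+k}. Since 1 ≤ k ≤ p < 2^p, we have 2^p < 2^p+k < 2^{p+1}, so 2^p+k is not a power of 2. So xy^2z ∉ L.
This contradicts the pumping lemma, so L is not regular.

0^{2^p+k}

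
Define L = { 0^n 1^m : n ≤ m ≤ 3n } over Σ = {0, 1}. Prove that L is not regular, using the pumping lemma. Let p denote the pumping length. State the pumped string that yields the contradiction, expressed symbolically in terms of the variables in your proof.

0^{p+k} 1^p

Toward a contradiction, assume L is regular with pumping length p.
Take w = 0^p 1^p ∈ L (since p ≤ p ≤ 3p), with |w| = 2p ≥ p.
The pumping lemma gives a decomposition w = xyz where |xy| ≤ p and |y| ≥ 1.
The first p characters of w are 0's, so xy (and hence y) consists only of 0's. Write y = 0^k, 1 ≤ k ≤ p.
Pump with i = 2: xy^2z = 0^{p+k} 1^p. Now n = p+k > p = m, so the condition n ≤ m fails. Thus xy^2z ∉ L.
This is a contradiction; hence L is not regular.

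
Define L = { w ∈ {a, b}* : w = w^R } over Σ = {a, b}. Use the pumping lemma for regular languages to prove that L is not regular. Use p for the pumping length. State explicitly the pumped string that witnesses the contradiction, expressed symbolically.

Suppose for contradiction that L is regular, and let p be the pumping length.
Take w = a^p b a^p, a palindrome of length 2p+1 ≥ p.
Write w = xyz as guaranteed by the lemma, with |xy| ≤ p and y is nonempty.
The first p characters of w are a's, so xy (and hence y) consists only of a's. Write y = a^k, 1 ≤ k ≤ p.
Pump with i = 2: xy^2z = a^{p+k} b a^p. Its reverse is a^p b a^{p+k}, which differs from xy^2z since k ≥ 1. So xy^2z is not a palindrome and xy^2z ∉ L.
This is a contradiction; hence L is not regular.

a^{p+k} b a^p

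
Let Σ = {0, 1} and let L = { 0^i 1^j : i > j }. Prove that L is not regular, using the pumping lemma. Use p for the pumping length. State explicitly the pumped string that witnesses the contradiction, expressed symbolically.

Toward a contradiction, assume L is regular with pumping length p.
Choose w = 0^{p+1} 1^p ∈ L, with |w| = 2p+1 ≥ p.
By the pumping lemma, w = xyz with |xy| ≤ p and |y| > 0.
Because |xy| ≤ p and w begins with p copies of 0, we have y = 0^k with 1 ≤ k ≤ p.
Consider xy^0z = xz = 0^{p+1-k} 1^p. Since k ≥ 1, the 0-count p+1-k is at most p, so i > j fails; thus xz ∉ L.
Contradiction. Therefore L is not regular.

0^{p+1-k} 1^p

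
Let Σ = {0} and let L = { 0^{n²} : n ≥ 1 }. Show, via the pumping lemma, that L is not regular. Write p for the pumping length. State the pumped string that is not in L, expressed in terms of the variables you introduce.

0^{p²+k}

Assume L is regular; let p be its pumping constant.
Take w = 0^{p²} ∈ L with |w| = p² ≥ p.
By the pumping lemma, w = xyz with |xy| ≤ p and |y| ≥ 1.
Then y = 0^k for some k with 1 ≤ k ≤ p.
Pump with i = 2: xy^2z = 0^{p²+k}. Since 1 ≤ k ≤ p, p² < p²+k ≤ p²+p < (p+1)², so p²+k lies strictly between consecutive squares and is not a perfect square. So xy^2z ∉ L.
This contradicts the pumping lemma, so L is not regular.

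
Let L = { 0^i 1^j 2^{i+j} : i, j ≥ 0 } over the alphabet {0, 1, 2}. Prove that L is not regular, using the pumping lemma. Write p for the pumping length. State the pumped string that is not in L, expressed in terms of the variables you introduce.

0^{p+k} 1^p 2^{2p}

Assume L is regular; let p be its pumping constant.
Take w = 0^p 1^p 2^{2p} ∈ L (with i=j=p, i+j=2p), |w| = 4p ≥ p.
Write w = xyz as guaranteed by the lemma, with |xy| ≤ p and |y| ≥ 1.
Because |xy| ≤ p and w begins with p copies of 0, we have y = 0^k with 1 ≤ k ≤ p.
Consider xy^2z = 0^{p+k} 1^p 2^{2p}. Now the 0- and 1-counts sum to 2p+k, but the 2-count is 2p ≠ 2p+k. So xy^2z ∉ L.
This contradicts the pumping lemma, so L is not regular.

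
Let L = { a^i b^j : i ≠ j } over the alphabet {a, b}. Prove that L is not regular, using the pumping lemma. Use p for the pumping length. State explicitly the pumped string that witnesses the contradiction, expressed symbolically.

a^{p+p!} b^{p+p!}

Assume L is regular; let p be its pumping constant.
Choose w = a^p b^{p+p!}. Since p ≠ p+p!, w ∈ L; and |w| ≥ p.
By the pumping lemma, w = xyz with |xy| ≤ p and |y| > 0.
Because |xy| ≤ p and w begins with p copies of a, we have y = a^k with 1 ≤ k ≤ p.
Since 1 ≤ k ≤ p, k divides p!; set t = 1 + p!/k. Then xy^t z has p + (p!/k)·k = p + p! copies of a. Now the a-count equals the b-count, so i ≠ j fails. So xy^t z = a^{p+p!} b^{p+p!} ∉ L.
Contradiction. Therefore L is not regular.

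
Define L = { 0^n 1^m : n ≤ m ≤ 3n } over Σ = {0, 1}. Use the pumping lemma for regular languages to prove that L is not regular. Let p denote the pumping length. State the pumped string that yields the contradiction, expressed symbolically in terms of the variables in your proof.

0^{p+k} 1^p

Toward a contradiction, assume L is regular with pumping length p.
Take w = 0^p 1^p ∈ L (since p ≤ p ≤ 3p), with |w| = 2p ≥ p.
Write w = xyz as guaranteed by the lemma, with |xy| ≤ p and |y| ≥ 1.
The first p characters of w are 0's, so xy (and hence y) consists only of 0's. Write y = 0^k, 1 ≤ k ≤ p.
Pump with i = 2: xy^2z = 0^{p+k} 1^p. Now n = p+k > p = m, so the condition n ≤ m fails. Thus xy^2z ∉ L.
This contradicts the pumping lemma, so L is not regular.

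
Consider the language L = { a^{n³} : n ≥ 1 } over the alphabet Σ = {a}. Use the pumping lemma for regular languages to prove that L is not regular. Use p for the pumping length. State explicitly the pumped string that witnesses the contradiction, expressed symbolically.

a^{p³+k}

Toward a contradiction, assume L is regular with pumping length p.
Take w = a^{p³} ∈ L with |w| = p³ ≥ p.
By the pumping lemma, w = xyz with |xy| ≤ p and |y| ≥ 1.
Then y = a^k for some k with 1 ≤ k ≤ p.
Pump with i = 2: xy^2z = a^{p³+k}. Since 1 ≤ k ≤ p, p³ < p³+k ≤ p³+p < p³+3p²+3p+1 = (p+1)³, so p³+k is not a perfect cube. So xy^2z ∉ L.
Contradiction. Therefore L is not regular.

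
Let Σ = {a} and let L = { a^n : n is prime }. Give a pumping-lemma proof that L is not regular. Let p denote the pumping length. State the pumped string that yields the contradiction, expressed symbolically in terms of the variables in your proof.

a^{q(1+k)}

Assume L is regular; let p be its pumping constant.
Let q be a prime with q ≥ p+2 (infinitely many primes exist), and take w = a^q ∈ L with |w| = q ≥ p.
By the pumping lemma, w = xyz with |xy| ≤ p and |y| > 0.
Then y = a^k for some k with 1 ≤ k ≤ p.
Since 1 ≤ k ≤ p, |xz| = q-k. Pump with i = q+1: |xy^{q+1}z| = (q-k)+(q+1)k = q+qk = q(1+k), which is composite (both factors ≥ 2). So xy^{q+1}z = a^{q(1+k)} ∉ L.
This is a contradiction; hence L is not regular.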